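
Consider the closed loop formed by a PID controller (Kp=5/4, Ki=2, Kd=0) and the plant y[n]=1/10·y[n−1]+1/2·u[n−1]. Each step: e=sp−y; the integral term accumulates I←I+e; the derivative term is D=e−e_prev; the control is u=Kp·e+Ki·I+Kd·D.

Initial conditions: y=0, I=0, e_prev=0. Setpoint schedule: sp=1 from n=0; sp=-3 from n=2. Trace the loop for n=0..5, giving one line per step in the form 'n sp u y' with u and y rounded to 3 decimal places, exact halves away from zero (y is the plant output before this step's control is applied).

0 1 3.250 0.000
1 1 -0.031 1.625
2 -3 -9.477 0.147
3 -3 0.059 -4.724
4 -3 -10.407 -0.443
5 -3 0.095 -5.248

(exact arithmetic carried between steps; '≈' marks a value shown rounded to 6 d.p. or computed from one; I and e_prev carry over from the previous line; the table rounds u and y to 3 d.p., halves away from zero)
n=0: y=0, sp=1, e=sp−y=1; I=1, D=e−e_prev=1; u=5/4·1+2·1+0·1=3.25; next y=1/10·0+1/2·3.25=1.625
n=1: y=1.625, sp=1, e=sp−y=-0.625; I=0.375, D=e−e_prev=-1.625; u=5/4·(-0.625)+2·0.375+0·(-1.625)=-0.03125; next y=1/10·1.625+1/2·(-0.03125)=0.146875
n=2: y=0.146875, sp=-3, e=sp−y=-3.146875; I=-2.771875, D=e−e_prev=-2.521875; u=5/4·(-3.146875)+2·(-2.771875)+0·(-2.521875)≈-9.477344; next y=1/10·0.146875+1/2·(-9.477344)≈-4.723984
n=3: y≈-4.723984, sp=-3, e=sp−y≈1.723984; I≈-1.047891, D=e−e_prev≈4.870859; u=5/4·1.723984+2·(-1.047891)+0·4.870859≈0.059199; next y=1/10·(-4.723984)+1/2·0.059199≈-0.442799
n=4: y≈-0.442799, sp=-3, e=sp−y≈-2.557201; I≈-3.605092, D=e−e_prev≈-4.281186; u=5/4·(-2.557201)+2·(-3.605092)+0·(-4.281186)≈-10.406685; next y=1/10·(-0.442799)+1/2·(-10.406685)≈-5.247622
n=5: y≈-5.247622, sp=-3, e=sp−y≈2.247622; I≈-1.357469, D=e−e_prev≈4.804824; u=5/4·2.247622+2·(-1.357469)+0·4.804824≈0.094589; next y=1/10·(-5.247622)+1/2·0.094589≈-0.477468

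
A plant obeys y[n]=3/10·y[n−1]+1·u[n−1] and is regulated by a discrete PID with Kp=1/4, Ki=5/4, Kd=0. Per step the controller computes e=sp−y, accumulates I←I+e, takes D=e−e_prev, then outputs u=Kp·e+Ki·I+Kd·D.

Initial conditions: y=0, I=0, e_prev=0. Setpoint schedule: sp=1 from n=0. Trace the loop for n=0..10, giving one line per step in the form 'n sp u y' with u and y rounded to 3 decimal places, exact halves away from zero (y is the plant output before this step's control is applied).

0 1 1.500 0.000
1 1 0.500 1.500
2 1 0.700 0.950
3 1 0.710 0.985
4 1 0.698 1.006
5 1 0.700 1.000
6 1 0.700 1.000
7 1 0.700 1.000
8 1 0.700 1.000
9 1 0.700 1.000
10 1 0.700 1.000

(exact arithmetic carried between steps; '≈' marks a value shown rounded to 6 d.p. or computed from one; I and e_prev carry over from the previous line; the table rounds u and y to 3 d.p., halves away from zero)
n=0: y=0, sp=1, e=sp−y=1; I=1, D=e−e_prev=1; u=1/4·1+5/4·1+0·1=1.5; next y=3/10·0+1·1.5=1.5
n=1: y=1.5, sp=1, e=sp−y=-0.5; I=0.5, D=e−e_prev=-1.5; u=1/4·(-0.5)+5/4·0.5+0·(-1.5)=0.5; next y=3/10·1.5+1·0.5=0.95
n=2: y=0.95, sp=1, e=sp−y=0.05; I=0.55, D=e−e_prev=0.55; u=1/4·0.05+5/4·0.55+0·0.55=0.7; next y=3/10·0.95+1·0.7=0.985
n=3: y=0.985, sp=1, e=sp−y=0.015; I=0.565, D=e−e_prev=-0.035; u=1/4·0.015+5/4·0.565+0·(-0.035)=0.71; next y=3/10·0.985+1·0.71=1.0055
n=4: y=1.0055, sp=1, e=sp−y=-0.0055; I=0.5595, D=e−e_prev=-0.0205; u=1/4·(-0.0055)+5/4·0.5595+0·(-0.0205)=0.698; next y=3/10·1.0055+1·0.698=0.99965
n=5: y=0.99965, sp=1, e=sp−y=0.00035; I=0.55985, D=e−e_prev=0.00585; u=1/4·0.00035+5/4·0.55985+0·0.00585=0.6999; next y=3/10·0.99965+1·0.6999=0.999795
n=6: y=0.999795, sp=1, e=sp−y=0.000205; I=0.560055, D=e−e_prev=-0.000145; u=1/4·0.000205+5/4·0.560055+0·(-0.000145)=0.70012; next y=3/10·0.999795+1·0.70012≈1.000059
n=7: y≈1.000059, sp=1, e=sp−y≈-0.000059; I≈0.559997, D=e−e_prev≈-0.000264; u=1/4·(-0.000059)+5/4·0.559997+0·(-0.000264)≈0.699981; next y=3/10·1.000059+1·0.699981≈0.999999
n=8: y≈0.999999, sp=1, e=sp−y≈0.000001; I≈0.559998, D=e−e_prev≈0.000060; u=1/4·0.000001+5/4·0.559998+0·0.000060≈0.699998; next y=3/10·0.999999+1·0.699998≈0.999997
n=9: y≈0.999997, sp=1, e=sp−y≈0.000003; I≈0.560001, D=e−e_prev≈0.000001; u=1/4·0.000003+5/4·0.560001+0·0.000001≈0.700001; next y=3/10·0.999997+1·0.700001≈1.000001
n=10: y≈1.000001, sp=1, e=sp−y≈-0.000001; I≈0.560000, D=e−e_prev≈-0.000003; u=1/4·(-0.000001)+5/4·0.560000+0·(-0.000003)≈0.700000; next y=3/10·1.000001+1·0.700000≈1.000000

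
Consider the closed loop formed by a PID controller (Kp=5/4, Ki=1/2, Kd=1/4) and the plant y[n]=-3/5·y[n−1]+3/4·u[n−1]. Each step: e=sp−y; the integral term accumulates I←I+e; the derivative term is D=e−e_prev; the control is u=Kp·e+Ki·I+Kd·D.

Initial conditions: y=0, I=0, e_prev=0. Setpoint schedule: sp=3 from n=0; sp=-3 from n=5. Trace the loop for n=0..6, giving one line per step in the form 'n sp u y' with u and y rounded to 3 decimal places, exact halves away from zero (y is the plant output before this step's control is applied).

0 3 6.000 0.000
1 3 -2.250 4.500
2 3 15.900 -4.388
3 3 -20.518 14.558
4 3 55.801 -24.123
5 -3 -113.203 56.324
6 -3 228.789 -118.697

(exact arithmetic carried between steps; '≈' marks a value shown rounded to 6 d.p. or computed from one; I and e_prev carry over from the previous line; the table rounds u and y to 3 d.p., halves away from zero)
n=0: y=0, sp=3, e=sp−y=3; I=3, D=e−e_prev=3; u=5/4·3+1/2·3+1/4·3=6; next y=-3/5·0+3/4·6=4.5
n=1: y=4.5, sp=3, e=sp−y=-1.5; I=1.5, D=e−e_prev=-4.5; u=5/4·(-1.5)+1/2·1.5+1/4·(-4.5)=-2.25; next y=-3/5·4.5+3/4·(-2.25)=-4.3875
n=2: y=-4.3875, sp=3, e=sp−y=7.3875; I=8.8875, D=e−e_prev=8.8875; u=5/4·7.3875+1/2·8.8875+1/4·8.8875=15.9; next y=-3/5·(-4.3875)+3/4·15.9=14.5575
n=3: y=14.5575, sp=3, e=sp−y=-11.5575; I=-2.67, D=e−e_prev=-18.945; u=5/4·(-11.5575)+1/2·(-2.67)+1/4·(-18.945)=-20.518125; next y=-3/5·14.5575+3/4·(-20.518125)≈-24.123094
n=4: y≈-24.123094, sp=3, e=sp−y≈27.123094; I≈24.453094, D=e−e_prev≈38.680594; u=5/4·27.123094+1/2·24.453094+1/4·38.680594≈55.800563; next y=-3/5·(-24.123094)+3/4·55.800563≈56.324278
n=5: y≈56.324278, sp=-3, e=sp−y≈-59.324278; I≈-34.871184, D=e−e_prev≈-86.447372; u=5/4·(-59.324278)+1/2·(-34.871184)+1/4·(-86.447372)≈-113.202783; next y=-3/5·56.324278+3/4·(-113.202783)≈-118.696654
n=6: y≈-118.696654, sp=-3, e=sp−y≈115.696654; I≈80.825470, D=e−e_prev≈175.020932; u=5/4·115.696654+1/2·80.825470+1/4·175.020932≈228.788785; next y=-3/5·(-118.696654)+3/4·228.788785≈242.809581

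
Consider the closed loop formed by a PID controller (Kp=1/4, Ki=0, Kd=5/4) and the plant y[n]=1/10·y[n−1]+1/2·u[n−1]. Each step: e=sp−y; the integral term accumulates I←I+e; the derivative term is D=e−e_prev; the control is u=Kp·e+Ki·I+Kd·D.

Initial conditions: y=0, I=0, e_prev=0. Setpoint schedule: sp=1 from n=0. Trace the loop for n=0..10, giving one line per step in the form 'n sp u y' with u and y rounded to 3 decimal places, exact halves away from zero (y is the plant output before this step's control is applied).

0 1 1.500 0.000
1 1 -0.875 0.750
2 1 1.731 -0.363
3 1 -1.447 0.829
4 1 2.248 -0.641
5 1 -2.140 1.060
6 1 3.021 -0.964
7 1 -3.077 1.414
8 1 4.113 -1.397
9 1 -4.371 1.917
10 1 5.637 -1.994

(exact arithmetic carried between steps; '≈' marks a value shown rounded to 6 d.p. or computed from one; I and e_prev carry over from the previous line; the table rounds u and y to 3 d.p., halves away from zero)
n=0: y=0, sp=1, e=sp−y=1; I=1, D=e−e_prev=1; u=1/4·1+0·1+5/4·1=1.5; next y=1/10·0+1/2·1.5=0.75
n=1: y=0.75, sp=1, e=sp−y=0.25; I=1.25, D=e−e_prev=-0.75; u=1/4·0.25+0·1.25+5/4·(-0.75)=-0.875; next y=1/10·0.75+1/2·(-0.875)=-0.3625
n=2: y=-0.3625, sp=1, e=sp−y=1.3625; I=2.6125, D=e−e_prev=1.1125; u=1/4·1.3625+0·2.6125+5/4·1.1125=1.73125; next y=1/10·(-0.3625)+1/2·1.73125=0.829375
n=3: y=0.829375, sp=1, e=sp−y=0.170625; I=2.783125, D=e−e_prev=-1.191875; u=1/4·0.170625+0·2.783125+5/4·(-1.191875)≈-1.447188; next y=1/10·0.829375+1/2·(-1.447188)≈-0.640656
n=4: y≈-0.640656, sp=1, e=sp−y≈1.640656; I≈4.423781, D=e−e_prev≈1.470031; u=1/4·1.640656+0·4.423781+5/4·1.470031≈2.247703; next y=1/10·(-0.640656)+1/2·2.247703≈1.059786
n=5: y≈1.059786, sp=1, e=sp−y≈-0.059786; I≈4.363995, D=e−e_prev≈-1.700442; u=1/4·(-0.059786)+0·4.363995+5/4·(-1.700442)≈-2.140499; next y=1/10·1.059786+1/2·(-2.140499)≈-0.964271
n=6: y≈-0.964271, sp=1, e=sp−y≈1.964271; I≈6.328266, D=e−e_prev≈2.024057; u=1/4·1.964271+0·6.328266+5/4·2.024057≈3.021139; next y=1/10·(-0.964271)+1/2·3.021139≈1.414142
n=7: y≈1.414142, sp=1, e=sp−y≈-0.414142; I≈5.914124, D=e−e_prev≈-2.378413; u=1/4·(-0.414142)+0·5.914124+5/4·(-2.378413)≈-3.076552; next y=1/10·1.414142+1/2·(-3.076552)≈-1.396862
n=8: y≈-1.396862, sp=1, e=sp−y≈2.396862; I≈8.310986, D=e−e_prev≈2.811004; u=1/4·2.396862+0·8.310986+5/4·2.811004≈4.112971; next y=1/10·(-1.396862)+1/2·4.112971≈1.916799
n=9: y≈1.916799, sp=1, e=sp−y≈-0.916799; I≈7.394187, D=e−e_prev≈-3.313661; u=1/4·(-0.916799)+0·7.394187+5/4·(-3.313661)≈-4.371276; next y=1/10·1.916799+1/2·(-4.371276)≈-1.993958
n=10: y≈-1.993958, sp=1, e=sp−y≈2.993958; I≈10.388145, D=e−e_prev≈3.910757; u=1/4·2.993958+0·10.388145+5/4·3.910757≈5.636936; next y=1/10·(-1.993958)+1/2·5.636936≈2.619072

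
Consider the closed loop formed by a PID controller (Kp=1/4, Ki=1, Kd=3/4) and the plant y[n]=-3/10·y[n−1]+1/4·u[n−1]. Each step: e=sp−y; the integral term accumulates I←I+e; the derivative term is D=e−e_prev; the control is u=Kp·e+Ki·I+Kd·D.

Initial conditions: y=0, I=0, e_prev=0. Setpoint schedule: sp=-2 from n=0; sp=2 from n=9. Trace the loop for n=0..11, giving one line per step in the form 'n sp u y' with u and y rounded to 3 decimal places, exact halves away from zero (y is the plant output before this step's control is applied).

(exact arithmetic carried between steps; '≈' marks a value shown rounded to 6 d.p. or computed from one; I and e_prev carry over from the previous line; the table rounds u and y to 3 d.p., halves away from zero)
n=0: y=0, sp=-2, e=sp−y=-2; I=-2, D=e−e_prev=-2; u=1/4·(-2)+1·(-2)+3/4·(-2)=-4; next y=-3/10·0+1/4·(-4)=-1
n=1: y=-1, sp=-2, e=sp−y=-1; I=-3, D=e−e_prev=1; u=1/4·(-1)+1·(-3)+3/4·1=-2.5; next y=-3/10·(-1)+1/4·(-2.5)=-0.325
n=2: y=-0.325, sp=-2, e=sp−y=-1.675; I=-4.675, D=e−e_prev=-0.675; u=1/4·(-1.675)+1·(-4.675)+3/4·(-0.675)=-5.6; next y=-3/10·(-0.325)+1/4·(-5.6)=-1.3025
n=3: y=-1.3025, sp=-2, e=sp−y=-0.6975; I=-5.3725, D=e−e_prev=0.9775; u=1/4·(-0.6975)+1·(-5.3725)+3/4·0.9775=-4.81375; next y=-3/10·(-1.3025)+1/4·(-4.81375)≈-0.812688
n=4: y≈-0.812688, sp=-2, e=sp−y≈-1.187313; I≈-6.559813, D=e−e_prev≈-0.489813; u=1/4·(-1.187313)+1·(-6.559813)+3/4·(-0.489813)≈-7.224; next y=-3/10·(-0.812688)+1/4·(-7.224)≈-1.562194
n=5: y≈-1.562194, sp=-2, e=sp−y≈-0.437806; I≈-6.997619, D=e−e_prev≈0.749506; u=1/4·(-0.437806)+1·(-6.997619)+3/4·0.749506≈-6.544941; next y=-3/10·(-1.562194)+1/4·(-6.544941)≈-1.167577
n=6: y≈-1.167577, sp=-2, e=sp−y≈-0.832423; I≈-7.830042, D=e−e_prev≈-0.394617; u=1/4·(-0.832423)+1·(-7.830042)+3/4·(-0.394617)≈-8.33411; next y=-3/10·(-1.167577)+1/4·(-8.33411)≈-1.733254
n=7: y≈-1.733254, sp=-2, e=sp−y≈-0.266746; I≈-8.096787, D=e−e_prev≈0.565677; u=1/4·(-0.266746)+1·(-8.096787)+3/4·0.565677≈-7.739216; next y=-3/10·(-1.733254)+1/4·(-7.739216)≈-1.414828
n=8: y≈-1.414828, sp=-2, e=sp−y≈-0.585172; I≈-8.681960, D=e−e_prev≈-0.318427; u=1/4·(-0.585172)+1·(-8.681960)+3/4·(-0.318427)≈-9.067073; next y=-3/10·(-1.414828)+1/4·(-9.067073)≈-1.842320
n=9: y≈-1.842320, sp=2, e=sp−y≈3.842320; I≈-4.839640, D=e−e_prev≈4.427492; u=1/4·3.842320+1·(-4.839640)+3/4·4.427492≈-0.558441; next y=-3/10·(-1.842320)+1/4·(-0.558441)≈0.413086
n=10: y≈0.413086, sp=2, e=sp−y≈1.586914; I≈-3.252726, D=e−e_prev≈-2.255406; u=1/4·1.586914+1·(-3.252726)+3/4·(-2.255406)≈-4.547551; next y=-3/10·0.413086+1/4·(-4.547551)≈-1.260814
n=11: y≈-1.260814, sp=2, e=sp−y≈3.260814; I≈0.008088, D=e−e_prev≈1.673899; u=1/4·3.260814+1·0.008088+3/4·1.673899≈2.078716; next y=-3/10·(-1.260814)+1/4·2.078716≈0.897923

0 -2 -4.000 0.000
1 -2 -2.500 -1.000
2 -2 -5.600 -0.325
3 -2 -4.814 -1.303
4 -2 -7.224 -0.813
5 -2 -6.545 -1.562
6 -2 -8.334 -1.168
7 -2 -7.739 -1.733
8 -2 -9.067 -1.415
9 2 -0.558 -1.842
10 2 -4.548 0.413
11 2 2.079 -1.261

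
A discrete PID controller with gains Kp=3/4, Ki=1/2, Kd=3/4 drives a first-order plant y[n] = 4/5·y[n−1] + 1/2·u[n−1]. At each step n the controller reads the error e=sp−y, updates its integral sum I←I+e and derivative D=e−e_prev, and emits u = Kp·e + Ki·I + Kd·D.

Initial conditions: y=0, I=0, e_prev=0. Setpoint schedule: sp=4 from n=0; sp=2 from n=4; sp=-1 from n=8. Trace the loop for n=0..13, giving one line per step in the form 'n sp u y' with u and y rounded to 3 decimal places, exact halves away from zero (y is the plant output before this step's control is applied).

(exact arithmetic carried between steps; '≈' marks a value shown rounded to 6 d.p. or computed from one; I and e_prev carry over from the previous line; the table rounds u and y to 3 d.p., halves away from zero)
n=0: y=0, sp=4, e=sp−y=4; I=4, D=e−e_prev=4; u=3/4·4+1/2·4+3/4·4=8; next y=4/5·0+1/2·8=4
n=1: y=4, sp=4, e=sp−y=0; I=4, D=e−e_prev=-4; u=3/4·0+1/2·4+3/4·(-4)=-1; next y=4/5·4+1/2·(-1)=2.7
n=2: y=2.7, sp=4, e=sp−y=1.3; I=5.3, D=e−e_prev=1.3; u=3/4·1.3+1/2·5.3+3/4·1.3=4.6; next y=4/5·2.7+1/2·4.6=4.46
n=3: y=4.46, sp=4, e=sp−y=-0.46; I=4.84, D=e−e_prev=-1.76; u=3/4·(-0.46)+1/2·4.84+3/4·(-1.76)=0.755; next y=4/5·4.46+1/2·0.755=3.9455
n=4: y=3.9455, sp=2, e=sp−y=-1.9455; I=2.8945, D=e−e_prev=-1.4855; u=3/4·(-1.9455)+1/2·2.8945+3/4·(-1.4855)=-1.126; next y=4/5·3.9455+1/2·(-1.126)=2.5934
n=5: y=2.5934, sp=2, e=sp−y=-0.5934; I=2.3011, D=e−e_prev=1.3521; u=3/4·(-0.5934)+1/2·2.3011+3/4·1.3521=1.719575; next y=4/5·2.5934+1/2·1.719575≈2.934508
n=6: y≈2.934508, sp=2, e=sp−y≈-0.934508; I≈1.366593, D=e−e_prev≈-0.341108; u=3/4·(-0.934508)+1/2·1.366593+3/4·(-0.341108)≈-0.273415; next y=4/5·2.934508+1/2·(-0.273415)≈2.210899
n=7: y≈2.210899, sp=2, e=sp−y≈-0.210899; I≈1.155694, D=e−e_prev≈0.723609; u=3/4·(-0.210899)+1/2·1.155694+3/4·0.723609≈0.962380; next y=4/5·2.210899+1/2·0.962380≈2.249909
n=8: y≈2.249909, sp=-1, e=sp−y≈-3.249909; I≈-2.094215, D=e−e_prev≈-3.039010; u=3/4·(-3.249909)+1/2·(-2.094215)+3/4·(-3.039010)≈-5.763797; next y=4/5·2.249909+1/2·(-5.763797)≈-1.081971
n=9: y≈-1.081971, sp=-1, e=sp−y≈0.081971; I≈-2.012243, D=e−e_prev≈3.331880; u=3/4·0.081971+1/2·(-2.012243)+3/4·3.331880≈1.554267; next y=4/5·(-1.081971)+1/2·1.554267≈-0.088444
n=10: y≈-0.088444, sp=-1, e=sp−y≈-0.911556; I≈-2.923800, D=e−e_prev≈-0.993528; u=3/4·(-0.911556)+1/2·(-2.923800)+3/4·(-0.993528)≈-2.890713; next y=4/5·(-0.088444)+1/2·(-2.890713)≈-1.516111
n=11: y≈-1.516111, sp=-1, e=sp−y≈0.516111; I≈-2.407688, D=e−e_prev≈1.427668; u=3/4·0.516111+1/2·(-2.407688)+3/4·1.427668≈0.253990; next y=4/5·(-1.516111)+1/2·0.253990≈-1.085894
n=12: y≈-1.085894, sp=-1, e=sp−y≈0.085894; I≈-2.321794, D=e−e_prev≈-0.430217; u=3/4·0.085894+1/2·(-2.321794)+3/4·(-0.430217)≈-1.419140; next y=4/5·(-1.085894)+1/2·(-1.419140)≈-1.578285
n=13: y≈-1.578285, sp=-1, e=sp−y≈0.578285; I≈-1.743509, D=e−e_prev≈0.492391; u=3/4·0.578285+1/2·(-1.743509)+3/4·0.492391≈-0.068748; next y=4/5·(-1.578285)+1/2·(-0.068748)≈-1.297002

0 4 8.000 0.000
1 4 -1.000 4.000
2 4 4.600 2.700
3 4 0.755 4.460
4 2 -1.126 3.946
5 2 1.720 2.593
6 2 -0.273 2.935
7 2 0.962 2.211
8 -1 -5.764 2.250
9 -1 1.554 -1.082
10 -1 -2.891 -0.088
11 -1 0.254 -1.516
12 -1 -1.419 -1.086
13 -1 -0.069 -1.578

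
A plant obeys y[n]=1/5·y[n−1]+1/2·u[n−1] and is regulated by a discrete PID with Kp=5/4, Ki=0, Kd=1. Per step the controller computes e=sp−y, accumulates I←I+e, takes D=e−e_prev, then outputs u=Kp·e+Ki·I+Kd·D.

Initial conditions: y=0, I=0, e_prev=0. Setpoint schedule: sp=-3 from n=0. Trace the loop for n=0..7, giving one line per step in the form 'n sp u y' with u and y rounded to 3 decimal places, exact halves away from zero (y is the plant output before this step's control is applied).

(exact arithmetic carried between steps; '≈' marks a value shown rounded to 6 d.p. or computed from one; I and e_prev carry over from the previous line; the table rounds u and y to 3 d.p., halves away from zero)
n=0: y=0, sp=-3, e=sp−y=-3; I=-3, D=e−e_prev=-3; u=5/4·(-3)+0·(-3)+1·(-3)=-6.75; next y=1/5·0+1/2·(-6.75)=-3.375
n=1: y=-3.375, sp=-3, e=sp−y=0.375; I=-2.625, D=e−e_prev=3.375; u=5/4·0.375+0·(-2.625)+1·3.375=3.84375; next y=1/5·(-3.375)+1/2·3.84375=1.246875
n=2: y=1.246875, sp=-3, e=sp−y=-4.246875; I=-6.871875, D=e−e_prev=-4.621875; u=5/4·(-4.246875)+0·(-6.871875)+1·(-4.621875)≈-9.930469; next y=1/5·1.246875+1/2·(-9.930469)≈-4.715859
n=3: y≈-4.715859, sp=-3, e=sp−y≈1.715859; I≈-5.156016, D=e−e_prev≈5.962734; u=5/4·1.715859+0·(-5.156016)+1·5.962734≈8.107559; next y=1/5·(-4.715859)+1/2·8.107559≈3.110607
n=4: y≈3.110607, sp=-3, e=sp−y≈-6.110607; I≈-11.266623, D=e−e_prev≈-7.826467; u=5/4·(-6.110607)+0·(-11.266623)+1·(-7.826467)≈-15.464726; next y=1/5·3.110607+1/2·(-15.464726)≈-7.110242
n=5: y≈-7.110242, sp=-3, e=sp−y≈4.110242; I≈-7.156381, D=e−e_prev≈10.220849; u=5/4·4.110242+0·(-7.156381)+1·10.220849≈15.358651; next y=1/5·(-7.110242)+1/2·15.358651≈6.257277
n=6: y≈6.257277, sp=-3, e=sp−y≈-9.257277; I≈-16.413659, D=e−e_prev≈-13.367519; u=5/4·(-9.257277)+0·(-16.413659)+1·(-13.367519)≈-24.939115; next y=1/5·6.257277+1/2·(-24.939115)≈-11.218102
n=7: y≈-11.218102, sp=-3, e=sp−y≈8.218102; I≈-8.195557, D=e−e_prev≈17.475379; u=5/4·8.218102+0·(-8.195557)+1·17.475379≈27.748007; next y=1/5·(-11.218102)+1/2·27.748007≈11.630383

0 -3 -6.750 0.000
1 -3 3.844 -3.375
2 -3 -9.930 1.247
3 -3 8.108 -4.716
4 -3 -15.465 3.111
5 -3 15.359 -7.110
6 -3 -24.939 6.257
7 -3 27.748 -11.218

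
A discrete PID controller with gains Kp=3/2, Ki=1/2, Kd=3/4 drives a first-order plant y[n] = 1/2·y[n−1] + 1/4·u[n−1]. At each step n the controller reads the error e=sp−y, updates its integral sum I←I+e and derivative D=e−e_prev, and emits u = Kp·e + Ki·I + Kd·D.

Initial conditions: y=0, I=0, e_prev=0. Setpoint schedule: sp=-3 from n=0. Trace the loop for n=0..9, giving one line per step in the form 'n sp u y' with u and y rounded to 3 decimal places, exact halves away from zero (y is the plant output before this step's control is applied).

(exact arithmetic carried between steps; '≈' marks a value shown rounded to 6 d.p. or computed from one; I and e_prev carry over from the previous line; the table rounds u and y to 3 d.p., halves away from zero)
n=0: y=0, sp=-3, e=sp−y=-3; I=-3, D=e−e_prev=-3; u=3/2·(-3)+1/2·(-3)+3/4·(-3)=-8.25; next y=1/2·0+1/4·(-8.25)=-2.0625
n=1: y=-2.0625, sp=-3, e=sp−y=-0.9375; I=-3.9375, D=e−e_prev=2.0625; u=3/2·(-0.9375)+1/2·(-3.9375)+3/4·2.0625=-1.828125; next y=1/2·(-2.0625)+1/4·(-1.828125)≈-1.488281
n=2: y≈-1.488281, sp=-3, e=sp−y≈-1.511719; I≈-5.449219, D=e−e_prev≈-0.574219; u=3/2·(-1.511719)+1/2·(-5.449219)+3/4·(-0.574219)≈-5.422852; next y=1/2·(-1.488281)+1/4·(-5.422852)≈-2.099854
n=3: y≈-2.099854, sp=-3, e=sp−y≈-0.900146; I≈-6.349365, D=e−e_prev≈0.611572; u=3/2·(-0.900146)+1/2·(-6.349365)+3/4·0.611572≈-4.066223; next y=1/2·(-2.099854)+1/4·(-4.066223)≈-2.066483
n=4: y≈-2.066483, sp=-3, e=sp−y≈-0.933517; I≈-7.282883, D=e−e_prev≈-0.033371; u=3/2·(-0.933517)+1/2·(-7.282883)+3/4·(-0.033371)≈-5.066746; next y=1/2·(-2.066483)+1/4·(-5.066746)≈-2.299928
n=5: y≈-2.299928, sp=-3, e=sp−y≈-0.700072; I≈-7.982955, D=e−e_prev≈0.233445; u=3/2·(-0.700072)+1/2·(-7.982955)+3/4·0.233445≈-4.866502; next y=1/2·(-2.299928)+1/4·(-4.866502)≈-2.366589
n=6: y≈-2.366589, sp=-3, e=sp−y≈-0.633411; I≈-8.616366, D=e−e_prev≈0.066662; u=3/2·(-0.633411)+1/2·(-8.616366)+3/4·0.066662≈-5.208303; next y=1/2·(-2.366589)+1/4·(-5.208303)≈-2.485370
n=7: y≈-2.485370, sp=-3, e=sp−y≈-0.514630; I≈-9.130995, D=e−e_prev≈0.118781; u=3/2·(-0.514630)+1/2·(-9.130995)+3/4·0.118781≈-5.248356; next y=1/2·(-2.485370)+1/4·(-5.248356)≈-2.554774
n=8: y≈-2.554774, sp=-3, e=sp−y≈-0.445226; I≈-9.576221, D=e−e_prev≈0.069404; u=3/2·(-0.445226)+1/2·(-9.576221)+3/4·0.069404≈-5.403896; next y=1/2·(-2.554774)+1/4·(-5.403896)≈-2.628361
n=9: y≈-2.628361, sp=-3, e=sp−y≈-0.371639; I≈-9.947860, D=e−e_prev≈0.073587; u=3/2·(-0.371639)+1/2·(-9.947860)+3/4·0.073587≈-5.476198; next y=1/2·(-2.628361)+1/4·(-5.476198)≈-2.683230

0 -3 -8.250 0.000
1 -3 -1.828 -2.063
2 -3 -5.423 -1.488
3 -3 -4.066 -2.100
4 -3 -5.067 -2.066
5 -3 -4.867 -2.300
6 -3 -5.208 -2.367
7 -3 -5.248 -2.485
8 -3 -5.404 -2.555
9 -3 -5.476 -2.628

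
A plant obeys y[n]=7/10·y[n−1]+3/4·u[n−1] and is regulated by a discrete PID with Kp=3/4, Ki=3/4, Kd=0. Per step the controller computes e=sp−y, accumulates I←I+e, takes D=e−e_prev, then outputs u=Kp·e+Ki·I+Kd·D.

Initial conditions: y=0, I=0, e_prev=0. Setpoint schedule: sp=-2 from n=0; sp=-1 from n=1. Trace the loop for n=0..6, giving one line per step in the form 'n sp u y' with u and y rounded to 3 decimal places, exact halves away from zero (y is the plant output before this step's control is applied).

0 -2 -3.000 0.000
1 -1 0.375 -2.250
2 -1 -0.122 -1.294
3 -1 -0.347 -0.997
4 -1 -0.408 -0.958
5 -1 -0.412 -0.976
6 -1 -0.406 -0.992

(exact arithmetic carried between steps; '≈' marks a value shown rounded to 6 d.p. or computed from one; I and e_prev carry over from the previous line; the table rounds u and y to 3 d.p., halves away from zero)
n=0: y=0, sp=-2, e=sp−y=-2; I=-2, D=e−e_prev=-2; u=3/4·(-2)+3/4·(-2)+0·(-2)=-3; next y=7/10·0+3/4·(-3)=-2.25
n=1: y=-2.25, sp=-1, e=sp−y=1.25; I=-0.75, D=e−e_prev=3.25; u=3/4·1.25+3/4·(-0.75)+0·3.25=0.375; next y=7/10·(-2.25)+3/4·0.375=-1.29375
n=2: y=-1.29375, sp=-1, e=sp−y=0.29375; I=-0.45625, D=e−e_prev=-0.95625; u=3/4·0.29375+3/4·(-0.45625)+0·(-0.95625)=-0.121875; next y=7/10·(-1.29375)+3/4·(-0.121875)≈-0.997031
n=3: y≈-0.997031, sp=-1, e=sp−y≈-0.002969; I≈-0.459219, D=e−e_prev≈-0.296719; u=3/4·(-0.002969)+3/4·(-0.459219)+0·(-0.296719)≈-0.346641; next y=7/10·(-0.997031)+3/4·(-0.346641)≈-0.957902
n=4: y≈-0.957902, sp=-1, e=sp−y≈-0.042098; I≈-0.501316, D=e−e_prev≈-0.039129; u=3/4·(-0.042098)+3/4·(-0.501316)+0·(-0.039129)≈-0.407561; next y=7/10·(-0.957902)+3/4·(-0.407561)≈-0.976202
n=5: y≈-0.976202, sp=-1, e=sp−y≈-0.023798; I≈-0.525114, D=e−e_prev≈0.018300; u=3/4·(-0.023798)+3/4·(-0.525114)+0·0.018300≈-0.411684; next y=7/10·(-0.976202)+3/4·(-0.411684)≈-0.992105
n=6: y≈-0.992105, sp=-1, e=sp−y≈-0.007895; I≈-0.533010, D=e−e_prev≈0.015903; u=3/4·(-0.007895)+3/4·(-0.533010)+0·0.015903≈-0.405679; next y=7/10·(-0.992105)+3/4·(-0.405679)≈-0.998732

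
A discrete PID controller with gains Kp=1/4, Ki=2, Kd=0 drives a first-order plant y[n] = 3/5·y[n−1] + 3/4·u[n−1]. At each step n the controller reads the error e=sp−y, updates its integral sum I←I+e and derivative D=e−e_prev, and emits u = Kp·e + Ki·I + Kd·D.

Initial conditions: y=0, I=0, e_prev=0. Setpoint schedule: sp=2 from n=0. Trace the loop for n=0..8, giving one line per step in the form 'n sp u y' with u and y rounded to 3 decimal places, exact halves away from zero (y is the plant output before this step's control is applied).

0 2 4.500 0.000
1 2 0.906 3.375
2 2 -0.336 2.705
3 2 1.256 1.371
4 2 1.629 1.764
5 2 0.940 2.280
6 2 0.846 2.073
7 2 1.138 1.878
8 2 1.151 1.981

(exact arithmetic carried between steps; '≈' marks a value shown rounded to 6 d.p. or computed from one; I and e_prev carry over from the previous line; the table rounds u and y to 3 d.p., halves away from zero)
n=0: y=0, sp=2, e=sp−y=2; I=2, D=e−e_prev=2; u=1/4·2+2·2+0·2=4.5; next y=3/5·0+3/4·4.5=3.375
n=1: y=3.375, sp=2, e=sp−y=-1.375; I=0.625, D=e−e_prev=-3.375; u=1/4·(-1.375)+2·0.625+0·(-3.375)=0.90625; next y=3/5·3.375+3/4·0.90625≈2.704688
n=2: y≈2.704688, sp=2, e=sp−y≈-0.704688; I≈-0.079688, D=e−e_prev≈0.670313; u=1/4·(-0.704688)+2·(-0.079688)+0·0.670313≈-0.335547; next y=3/5·2.704688+3/4·(-0.335547)≈1.371152
n=3: y≈1.371152, sp=2, e=sp−y≈0.628848; I≈0.549160, D=e−e_prev≈1.333535; u=1/4·0.628848+2·0.549160+0·1.333535≈1.255532; next y=3/5·1.371152+3/4·1.255532≈1.764341
n=4: y≈1.764341, sp=2, e=sp−y≈0.235659; I≈0.784820, D=e−e_prev≈-0.393188; u=1/4·0.235659+2·0.784820+0·(-0.393188)≈1.628554; next y=3/5·1.764341+3/4·1.628554≈2.280020
n=5: y≈2.280020, sp=2, e=sp−y≈-0.280020; I≈0.504800, D=e−e_prev≈-0.515679; u=1/4·(-0.280020)+2·0.504800+0·(-0.515679)≈0.939594; next y=3/5·2.280020+3/4·0.939594≈2.072708
n=6: y≈2.072708, sp=2, e=sp−y≈-0.072708; I≈0.432092, D=e−e_prev≈0.207312; u=1/4·(-0.072708)+2·0.432092+0·0.207312≈0.846007; next y=3/5·2.072708+3/4·0.846007≈1.878130
n=7: y≈1.878130, sp=2, e=sp−y≈0.121870; I≈0.553962, D=e−e_prev≈0.194578; u=1/4·0.121870+2·0.553962+0·0.194578≈1.138392; next y=3/5·1.878130+3/4·1.138392≈1.980672
n=8: y≈1.980672, sp=2, e=sp−y≈0.019328; I≈0.573290, D=e−e_prev≈-0.102542; u=1/4·0.019328+2·0.573290+0·(-0.102542)≈1.151413; next y=3/5·1.980672+3/4·1.151413≈2.051963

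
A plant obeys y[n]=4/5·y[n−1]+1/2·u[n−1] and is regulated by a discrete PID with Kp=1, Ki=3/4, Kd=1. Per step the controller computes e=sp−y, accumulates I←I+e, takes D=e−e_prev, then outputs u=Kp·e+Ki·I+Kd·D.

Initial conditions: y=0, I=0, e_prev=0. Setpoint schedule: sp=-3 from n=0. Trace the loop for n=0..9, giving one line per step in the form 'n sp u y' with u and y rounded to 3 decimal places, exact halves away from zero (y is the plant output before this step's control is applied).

(exact arithmetic carried between steps; '≈' marks a value shown rounded to 6 d.p. or computed from one; I and e_prev carry over from the previous line; the table rounds u and y to 3 d.p., halves away from zero)
n=0: y=0, sp=-3, e=sp−y=-3; I=-3, D=e−e_prev=-3; u=1·(-3)+3/4·(-3)+1·(-3)=-8.25; next y=4/5·0+1/2·(-8.25)=-4.125
n=1: y=-4.125, sp=-3, e=sp−y=1.125; I=-1.875, D=e−e_prev=4.125; u=1·1.125+3/4·(-1.875)+1·4.125=3.84375; next y=4/5·(-4.125)+1/2·3.84375=-1.378125
n=2: y=-1.378125, sp=-3, e=sp−y=-1.621875; I=-3.496875, D=e−e_prev=-2.746875; u=1·(-1.621875)+3/4·(-3.496875)+1·(-2.746875)≈-6.991406; next y=4/5·(-1.378125)+1/2·(-6.991406)≈-4.598203
n=3: y≈-4.598203, sp=-3, e=sp−y≈1.598203; I≈-1.898672, D=e−e_prev≈3.220078; u=1·1.598203+3/4·(-1.898672)+1·3.220078≈3.394277; next y=4/5·(-4.598203)+1/2·3.394277≈-1.981424
n=4: y≈-1.981424, sp=-3, e=sp−y≈-1.018576; I≈-2.917248, D=e−e_prev≈-2.616779; u=1·(-1.018576)+3/4·(-2.917248)+1·(-2.616779)≈-5.823292; next y=4/5·(-1.981424)+1/2·(-5.823292)≈-4.496785
n=5: y≈-4.496785, sp=-3, e=sp−y≈1.496785; I≈-1.420463, D=e−e_prev≈2.515361; u=1·1.496785+3/4·(-1.420463)+1·2.515361≈2.946798; next y=4/5·(-4.496785)+1/2·2.946798≈-2.124029
n=6: y≈-2.124029, sp=-3, e=sp−y≈-0.875971; I≈-2.296435, D=e−e_prev≈-2.372756; u=1·(-0.875971)+3/4·(-2.296435)+1·(-2.372756)≈-4.971053; next y=4/5·(-2.124029)+1/2·(-4.971053)≈-4.184750
n=7: y≈-4.184750, sp=-3, e=sp−y≈1.184750; I≈-1.111685, D=e−e_prev≈2.060721; u=1·1.184750+3/4·(-1.111685)+1·2.060721≈2.411707; next y=4/5·(-4.184750)+1/2·2.411707≈-2.141946
n=8: y≈-2.141946, sp=-3, e=sp−y≈-0.858054; I≈-1.969739, D=e−e_prev≈-2.042803; u=1·(-0.858054)+3/4·(-1.969739)+1·(-2.042803)≈-4.378161; next y=4/5·(-2.141946)+1/2·(-4.378161)≈-3.902638
n=9: y≈-3.902638, sp=-3, e=sp−y≈0.902638; I≈-1.067101, D=e−e_prev≈1.760691; u=1·0.902638+3/4·(-1.067101)+1·1.760691≈1.863003; next y=4/5·(-3.902638)+1/2·1.863003≈-2.190609

0 -3 -8.250 0.000
1 -3 3.844 -4.125
2 -3 -6.991 -1.378
3 -3 3.394 -4.598
4 -3 -5.823 -1.981
5 -3 2.947 -4.497
6 -3 -4.971 -2.124
7 -3 2.412 -4.185
8 -3 -4.378 -2.142
9 -3 1.863 -3.903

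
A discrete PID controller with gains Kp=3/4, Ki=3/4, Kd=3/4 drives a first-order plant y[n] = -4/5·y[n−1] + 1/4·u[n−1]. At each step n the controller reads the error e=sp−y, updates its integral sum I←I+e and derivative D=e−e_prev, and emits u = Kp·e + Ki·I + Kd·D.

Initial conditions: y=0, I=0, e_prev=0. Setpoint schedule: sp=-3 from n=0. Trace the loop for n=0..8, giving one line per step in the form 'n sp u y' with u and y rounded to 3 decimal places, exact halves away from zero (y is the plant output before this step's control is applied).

0 -3 -6.750 0.000
1 -3 -2.953 -1.688
2 -3 -10.376 0.612
3 -3 -3.047 -3.083
4 -3 -16.530 1.705
5 -3 -0.263 -5.497
6 -3 -25.905 4.331
7 -3 8.081 -9.941
8 -3 -42.226 9.973

(exact arithmetic carried between steps; '≈' marks a value shown rounded to 6 d.p. or computed from one; I and e_prev carry over from the previous line; the table rounds u and y to 3 d.p., halves away from zero)
n=0: y=0, sp=-3, e=sp−y=-3; I=-3, D=e−e_prev=-3; u=3/4·(-3)+3/4·(-3)+3/4·(-3)=-6.75; next y=-4/5·0+1/4·(-6.75)=-1.6875
n=1: y=-1.6875, sp=-3, e=sp−y=-1.3125; I=-4.3125, D=e−e_prev=1.6875; u=3/4·(-1.3125)+3/4·(-4.3125)+3/4·1.6875=-2.953125; next y=-4/5·(-1.6875)+1/4·(-2.953125)≈0.611719
n=2: y≈0.611719, sp=-3, e=sp−y≈-3.611719; I≈-7.924219, D=e−e_prev≈-2.299219; u=3/4·(-3.611719)+3/4·(-7.924219)+3/4·(-2.299219)≈-10.376367; next y=-4/5·0.611719+1/4·(-10.376367)≈-3.083467
n=3: y≈-3.083467, sp=-3, e=sp−y≈0.083467; I≈-7.840752, D=e−e_prev≈3.695186; u=3/4·0.083467+3/4·(-7.840752)+3/4·3.695186≈-3.046575; next y=-4/5·(-3.083467)+1/4·(-3.046575)≈1.705130
n=4: y≈1.705130, sp=-3, e=sp−y≈-4.705130; I≈-12.545882, D=e−e_prev≈-4.788597; u=3/4·(-4.705130)+3/4·(-12.545882)+3/4·(-4.788597)≈-16.529706; next y=-4/5·1.705130+1/4·(-16.529706)≈-5.496530
n=5: y≈-5.496530, sp=-3, e=sp−y≈2.496530; I≈-10.049351, D=e−e_prev≈7.201660; u=3/4·2.496530+3/4·(-10.049351)+3/4·7.201660≈-0.263371; next y=-4/5·(-5.496530)+1/4·(-0.263371)≈4.331382
n=6: y≈4.331382, sp=-3, e=sp−y≈-7.331382; I≈-17.380733, D=e−e_prev≈-9.827912; u=3/4·(-7.331382)+3/4·(-17.380733)+3/4·(-9.827912)≈-25.905020; next y=-4/5·4.331382+1/4·(-25.905020)≈-9.941360
n=7: y≈-9.941360, sp=-3, e=sp−y≈6.941360; I≈-10.439373, D=e−e_prev≈14.272742; u=3/4·6.941360+3/4·(-10.439373)+3/4·14.272742≈8.081047; next y=-4/5·(-9.941360)+1/4·8.081047≈9.973350
n=8: y≈9.973350, sp=-3, e=sp−y≈-12.973350; I≈-23.412723, D=e−e_prev≈-19.914710; u=3/4·(-12.973350)+3/4·(-23.412723)+3/4·(-19.914710)≈-42.225587; next y=-4/5·9.973350+1/4·(-42.225587)≈-18.535077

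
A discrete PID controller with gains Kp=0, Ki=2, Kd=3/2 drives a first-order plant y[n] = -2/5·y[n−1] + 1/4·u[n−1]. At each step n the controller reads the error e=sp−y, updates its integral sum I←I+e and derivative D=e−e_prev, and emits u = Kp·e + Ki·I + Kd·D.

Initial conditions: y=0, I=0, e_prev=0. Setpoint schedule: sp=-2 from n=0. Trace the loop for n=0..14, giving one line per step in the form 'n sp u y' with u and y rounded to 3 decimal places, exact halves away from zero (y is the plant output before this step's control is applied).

(exact arithmetic carried between steps; '≈' marks a value shown rounded to 6 d.p. or computed from one; I and e_prev carry over from the previous line; the table rounds u and y to 3 d.p., halves away from zero)
n=0: y=0, sp=-2, e=sp−y=-2; I=-2, D=e−e_prev=-2; u=0·(-2)+2·(-2)+3/2·(-2)=-7; next y=-2/5·0+1/4·(-7)=-1.75
n=1: y=-1.75, sp=-2, e=sp−y=-0.25; I=-2.25, D=e−e_prev=1.75; u=0·(-0.25)+2·(-2.25)+3/2·1.75=-1.875; next y=-2/5·(-1.75)+1/4·(-1.875)=0.23125
n=2: y=0.23125, sp=-2, e=sp−y=-2.23125; I=-4.48125, D=e−e_prev=-1.98125; u=0·(-2.23125)+2·(-4.48125)+3/2·(-1.98125)=-11.934375; next y=-2/5·0.23125+1/4·(-11.934375)≈-3.076094
n=3: y≈-3.076094, sp=-2, e=sp−y≈1.076094; I≈-3.405156, D=e−e_prev≈3.307344; u=0·1.076094+2·(-3.405156)+3/2·3.307344≈-1.849297; next y=-2/5·(-3.076094)+1/4·(-1.849297)≈0.768113
n=4: y≈0.768113, sp=-2, e=sp−y≈-2.768113; I≈-6.173270, D=e−e_prev≈-3.844207; u=0·(-2.768113)+2·(-6.173270)+3/2·(-3.844207)≈-18.112850; next y=-2/5·0.768113+1/4·(-18.112850)≈-4.835458
n=5: y≈-4.835458, sp=-2, e=sp−y≈2.835458; I≈-3.337812, D=e−e_prev≈5.603571; u=0·2.835458+2·(-3.337812)+3/2·5.603571≈1.729733; next y=-2/5·(-4.835458)+1/4·1.729733≈2.366616
n=6: y≈2.366616, sp=-2, e=sp−y≈-4.366616; I≈-7.704428, D=e−e_prev≈-7.202074; u=0·(-4.366616)+2·(-7.704428)+3/2·(-7.202074)≈-26.211967; next y=-2/5·2.366616+1/4·(-26.211967)≈-7.499638
n=7: y≈-7.499638, sp=-2, e=sp−y≈5.499638; I≈-2.204790, D=e−e_prev≈9.866255; u=0·5.499638+2·(-2.204790)+3/2·9.866255≈10.389802; next y=-2/5·(-7.499638)+1/4·10.389802≈5.597306
n=8: y≈5.597306, sp=-2, e=sp−y≈-7.597306; I≈-9.802096, D=e−e_prev≈-13.096944; u=0·(-7.597306)+2·(-9.802096)+3/2·(-13.096944)≈-39.249608; next y=-2/5·5.597306+1/4·(-39.249608)≈-12.051324
n=9: y≈-12.051324, sp=-2, e=sp−y≈10.051324; I≈0.249229, D=e−e_prev≈17.648630; u=0·10.051324+2·0.249229+3/2·17.648630≈26.971403; next y=-2/5·(-12.051324)+1/4·26.971403≈11.563380
n=10: y≈11.563380, sp=-2, e=sp−y≈-13.563380; I≈-13.314152, D=e−e_prev≈-23.614705; u=0·(-13.563380)+2·(-13.314152)+3/2·(-23.614705)≈-62.050361; next y=-2/5·11.563380+1/4·(-62.050361)≈-20.137942
n=11: y≈-20.137942, sp=-2, e=sp−y≈18.137942; I≈4.823791, D=e−e_prev≈31.701323; u=0·18.137942+2·4.823791+3/2·31.701323≈57.199565; next y=-2/5·(-20.137942)+1/4·57.199565≈22.355068
n=12: y≈22.355068, sp=-2, e=sp−y≈-24.355068; I≈-19.531278, D=e−e_prev≈-42.493011; u=0·(-24.355068)+2·(-19.531278)+3/2·(-42.493011)≈-102.802071; next y=-2/5·22.355068+1/4·(-102.802071)≈-34.642545
n=13: y≈-34.642545, sp=-2, e=sp−y≈32.642545; I≈13.111267, D=e−e_prev≈56.997613; u=0·32.642545+2·13.111267+3/2·56.997613≈111.718955; next y=-2/5·(-34.642545)+1/4·111.718955≈41.786757
n=14: y≈41.786757, sp=-2, e=sp−y≈-43.786757; I≈-30.675489, D=e−e_prev≈-76.429302; u=0·(-43.786757)+2·(-30.675489)+3/2·(-76.429302)≈-175.994931; next y=-2/5·41.786757+1/4·(-175.994931)≈-60.713435

0 -2 -7.000 0.000
1 -2 -1.875 -1.750
2 -2 -11.934 0.231
3 -2 -1.849 -3.076
4 -2 -18.113 0.768
5 -2 1.730 -4.835
6 -2 -26.212 2.367
7 -2 10.390 -7.500
8 -2 -39.250 5.597
9 -2 26.971 -12.051
10 -2 -62.050 11.563
11 -2 57.200 -20.138
12 -2 -102.802 22.355
13 -2 111.719 -34.643
14 -2 -175.995 41.787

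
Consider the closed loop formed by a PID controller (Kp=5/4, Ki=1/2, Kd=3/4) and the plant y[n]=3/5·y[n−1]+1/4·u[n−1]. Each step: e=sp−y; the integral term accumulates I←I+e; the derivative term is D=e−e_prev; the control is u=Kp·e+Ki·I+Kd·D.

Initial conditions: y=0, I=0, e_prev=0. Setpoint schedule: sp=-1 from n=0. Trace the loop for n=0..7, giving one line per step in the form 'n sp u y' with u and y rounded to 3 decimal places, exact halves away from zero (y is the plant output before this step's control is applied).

0 -1 -2.500 0.000
1 -1 -0.688 -0.625
2 -1 -1.539 -0.547
3 -1 -1.292 -0.713
4 -1 -1.465 -0.751
5 -1 -1.453 -0.817
6 -1 -1.503 -0.853
7 -1 -1.518 -0.888

(exact arithmetic carried between steps; '≈' marks a value shown rounded to 6 d.p. or computed from one; I and e_prev carry over from the previous line; the table rounds u and y to 3 d.p., halves away from zero)
n=0: y=0, sp=-1, e=sp−y=-1; I=-1, D=e−e_prev=-1; u=5/4·(-1)+1/2·(-1)+3/4·(-1)=-2.5; next y=3/5·0+1/4·(-2.5)=-0.625
n=1: y=-0.625, sp=-1, e=sp−y=-0.375; I=-1.375, D=e−e_prev=0.625; u=5/4·(-0.375)+1/2·(-1.375)+3/4·0.625=-0.6875; next y=3/5·(-0.625)+1/4·(-0.6875)=-0.546875
n=2: y=-0.546875, sp=-1, e=sp−y=-0.453125; I=-1.828125, D=e−e_prev=-0.078125; u=5/4·(-0.453125)+1/2·(-1.828125)+3/4·(-0.078125)≈-1.539063; next y=3/5·(-0.546875)+1/4·(-1.539063)≈-0.712891
n=3: y≈-0.712891, sp=-1, e=sp−y≈-0.287109; I≈-2.115234, D=e−e_prev≈0.166016; u=5/4·(-0.287109)+1/2·(-2.115234)+3/4·0.166016≈-1.291992; next y=3/5·(-0.712891)+1/4·(-1.291992)≈-0.750732
n=4: y≈-0.750732, sp=-1, e=sp−y≈-0.249268; I≈-2.364502, D=e−e_prev≈0.037842; u=5/4·(-0.249268)+1/2·(-2.364502)+3/4·0.037842≈-1.465454; next y=3/5·(-0.750732)+1/4·(-1.465454)≈-0.816803
n=5: y≈-0.816803, sp=-1, e=sp−y≈-0.183197; I≈-2.547699, D=e−e_prev≈0.066071; u=5/4·(-0.183197)+1/2·(-2.547699)+3/4·0.066071≈-1.453293; next y=3/5·(-0.816803)+1/4·(-1.453293)≈-0.853405
n=6: y≈-0.853405, sp=-1, e=sp−y≈-0.146595; I≈-2.694294, D=e−e_prev≈0.036602; u=5/4·(-0.146595)+1/2·(-2.694294)+3/4·0.036602≈-1.502939; next y=3/5·(-0.853405)+1/4·(-1.502939)≈-0.887778
n=7: y≈-0.887778, sp=-1, e=sp−y≈-0.112222; I≈-2.806516, D=e−e_prev≈0.034373; u=5/4·(-0.112222)+1/2·(-2.806516)+3/4·0.034373≈-1.517756; next y=3/5·(-0.887778)+1/4·(-1.517756)≈-0.912106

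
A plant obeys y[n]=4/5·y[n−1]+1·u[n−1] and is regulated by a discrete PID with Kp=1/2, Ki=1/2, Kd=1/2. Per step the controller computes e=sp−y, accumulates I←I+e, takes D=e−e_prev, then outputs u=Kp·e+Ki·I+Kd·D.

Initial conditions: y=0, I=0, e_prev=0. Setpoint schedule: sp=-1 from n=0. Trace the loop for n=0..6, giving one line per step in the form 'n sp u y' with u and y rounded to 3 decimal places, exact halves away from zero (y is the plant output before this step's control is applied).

0 -1 -1.500 0.000
1 -1 0.750 -1.500
2 -1 -1.325 -0.450
3 -1 0.778 -1.685
4 -1 -1.169 -0.571
5 -1 0.756 -1.626
6 -1 -1.080 -0.545

(exact arithmetic carried between steps; '≈' marks a value shown rounded to 6 d.p. or computed from one; I and e_prev carry over from the previous line; the table rounds u and y to 3 d.p., halves away from zero)
n=0: y=0, sp=-1, e=sp−y=-1; I=-1, D=e−e_prev=-1; u=1/2·(-1)+1/2·(-1)+1/2·(-1)=-1.5; next y=4/5·0+1·(-1.5)=-1.5
n=1: y=-1.5, sp=-1, e=sp−y=0.5; I=-0.5, D=e−e_prev=1.5; u=1/2·0.5+1/2·(-0.5)+1/2·1.5=0.75; next y=4/5·(-1.5)+1·0.75=-0.45
n=2: y=-0.45, sp=-1, e=sp−y=-0.55; I=-1.05, D=e−e_prev=-1.05; u=1/2·(-0.55)+1/2·(-1.05)+1/2·(-1.05)=-1.325; next y=4/5·(-0.45)+1·(-1.325)=-1.685
n=3: y=-1.685, sp=-1, e=sp−y=0.685; I=-0.365, D=e−e_prev=1.235; u=1/2·0.685+1/2·(-0.365)+1/2·1.235=0.7775; next y=4/5·(-1.685)+1·0.7775=-0.5705
n=4: y=-0.5705, sp=-1, e=sp−y=-0.4295; I=-0.7945, D=e−e_prev=-1.1145; u=1/2·(-0.4295)+1/2·(-0.7945)+1/2·(-1.1145)=-1.16925; next y=4/5·(-0.5705)+1·(-1.16925)=-1.62565
n=5: y=-1.62565, sp=-1, e=sp−y=0.62565; I=-0.16885, D=e−e_prev=1.05515; u=1/2·0.62565+1/2·(-0.16885)+1/2·1.05515=0.755975; next y=4/5·(-1.62565)+1·0.755975=-0.544545
n=6: y=-0.544545, sp=-1, e=sp−y=-0.455455; I=-0.624305, D=e−e_prev=-1.081105; u=1/2·(-0.455455)+1/2·(-0.624305)+1/2·(-1.081105)≈-1.080433; next y=4/5·(-0.544545)+1·(-1.080433)≈-1.516069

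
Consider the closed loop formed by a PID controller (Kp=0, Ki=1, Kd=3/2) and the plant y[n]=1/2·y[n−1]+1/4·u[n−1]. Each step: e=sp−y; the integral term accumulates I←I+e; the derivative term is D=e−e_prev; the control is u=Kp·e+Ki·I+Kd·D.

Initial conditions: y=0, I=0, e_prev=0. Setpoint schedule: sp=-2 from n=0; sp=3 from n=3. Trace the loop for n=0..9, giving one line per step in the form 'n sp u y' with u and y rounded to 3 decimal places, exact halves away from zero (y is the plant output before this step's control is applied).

(exact arithmetic carried between steps; '≈' marks a value shown rounded to 6 d.p. or computed from one; I and e_prev carry over from the previous line; the table rounds u and y to 3 d.p., halves away from zero)
n=0: y=0, sp=-2, e=sp−y=-2; I=-2, D=e−e_prev=-2; u=0·(-2)+1·(-2)+3/2·(-2)=-5; next y=1/2·0+1/4·(-5)=-1.25
n=1: y=-1.25, sp=-2, e=sp−y=-0.75; I=-2.75, D=e−e_prev=1.25; u=0·(-0.75)+1·(-2.75)+3/2·1.25=-0.875; next y=1/2·(-1.25)+1/4·(-0.875)=-0.84375
n=2: y=-0.84375, sp=-2, e=sp−y=-1.15625; I=-3.90625, D=e−e_prev=-0.40625; u=0·(-1.15625)+1·(-3.90625)+3/2·(-0.40625)=-4.515625; next y=1/2·(-0.84375)+1/4·(-4.515625)≈-1.550781
n=3: y≈-1.550781, sp=3, e=sp−y≈4.550781; I≈0.644531, D=e−e_prev≈5.707031; u=0·4.550781+1·0.644531+3/2·5.707031≈9.205078; next y=1/2·(-1.550781)+1/4·9.205078≈1.525879
n=4: y≈1.525879, sp=3, e=sp−y≈1.474121; I≈2.118652, D=e−e_prev≈-3.076660; u=0·1.474121+1·2.118652+3/2·(-3.076660)≈-2.496338; next y=1/2·1.525879+1/4·(-2.496338)≈0.138855
n=5: y≈0.138855, sp=3, e=sp−y≈2.861145; I≈4.979797, D=e−e_prev≈1.387024; u=0·2.861145+1·4.979797+3/2·1.387024≈7.060333; next y=1/2·0.138855+1/4·7.060333≈1.834511
n=6: y≈1.834511, sp=3, e=sp−y≈1.165489; I≈6.145287, D=e−e_prev≈-1.695656; u=0·1.165489+1·6.145287+3/2·(-1.695656)≈3.601803; next y=1/2·1.834511+1/4·3.601803≈1.817706
n=7: y≈1.817706, sp=3, e=sp−y≈1.182294; I≈7.327580, D=e−e_prev≈0.016805; u=0·1.182294+1·7.327580+3/2·0.016805≈7.352787; next y=1/2·1.817706+1/4·7.352787≈2.747050
n=8: y≈2.747050, sp=3, e=sp−y≈0.252950; I≈7.580531, D=e−e_prev≈-0.929344; u=0·0.252950+1·7.580531+3/2·(-0.929344)≈6.186515; next y=1/2·2.747050+1/4·6.186515≈2.920154
n=9: y≈2.920154, sp=3, e=sp−y≈0.079846; I≈7.660377, D=e−e_prev≈-0.173104; u=0·0.079846+1·7.660377+3/2·(-0.173104)≈7.400721; next y=1/2·2.920154+1/4·7.400721≈3.310257

0 -2 -5.000 0.000
1 -2 -0.875 -1.250
2 -2 -4.516 -0.844
3 3 9.205 -1.551
4 3 -2.496 1.526
5 3 7.060 0.139
6 3 3.602 1.835
7 3 7.353 1.818
8 3 6.187 2.747
9 3 7.401 2.920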